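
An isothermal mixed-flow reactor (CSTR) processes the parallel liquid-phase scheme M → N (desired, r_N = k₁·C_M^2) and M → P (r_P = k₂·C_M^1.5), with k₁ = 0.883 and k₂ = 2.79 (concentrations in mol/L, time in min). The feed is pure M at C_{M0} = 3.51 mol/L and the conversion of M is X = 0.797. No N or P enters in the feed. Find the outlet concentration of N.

0.590 mol/L

Exit C_M = C_{M0}(1−X) = 3.51×0.203 = 0.7125 mol/L.
A CSTR operates uniformly at the exit composition, giving r_N = 0.4483 and r_P = 1.678 (each k·C_M^n at C_M = 0.7125).
Fraction of consumed M going to N: r_N/(r_N+r_P) = 0.2108.
C_N = 0.2108·C_{M0}·X = 0.2108×3.51×0.797 = 0.590 mol/L.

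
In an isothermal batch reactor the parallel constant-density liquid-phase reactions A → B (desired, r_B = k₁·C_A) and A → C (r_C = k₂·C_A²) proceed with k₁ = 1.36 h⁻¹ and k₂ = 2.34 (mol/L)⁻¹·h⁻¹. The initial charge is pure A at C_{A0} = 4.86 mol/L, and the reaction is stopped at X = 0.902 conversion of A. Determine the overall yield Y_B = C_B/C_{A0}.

C_A = C_{A0}(1−X) = 0.4763 mol/L.
Along a PFR/batch, dC_B/dC_A = −r_B/(r_B+r_C) = −k₁/(k₁+k₂·C_A).
Integrating from C_{A0} to C_A: C_B = (1.36/2.34)·ln[(1.36+2.34·4.86)/(1.36+2.34·0.476)] = 0.5812·ln(12.73/2.474) = 0.9521 mol/L.
Y_B = C_B/C_{A0} = 0.9521/4.86 = 0.196.

0.196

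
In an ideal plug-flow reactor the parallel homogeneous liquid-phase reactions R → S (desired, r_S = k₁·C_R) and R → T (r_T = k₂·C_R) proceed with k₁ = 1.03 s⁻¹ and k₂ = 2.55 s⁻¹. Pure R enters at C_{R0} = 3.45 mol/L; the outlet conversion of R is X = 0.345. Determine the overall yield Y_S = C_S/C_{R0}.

C_R = C_{R0}(1−X) = 2.260 mol/L.
Both paths are first order in R, so the instantaneous fraction to S is constant: dC_S/d(−C_R) = k₁/(k₁+k₂) = 0.2877.
C_S = 0.2877·(C_{R0}−C_R) = 0.2877×1.190 = 0.342 mol/L.
Y_S = C_S/C_{R0} = 0.3424/3.45 = 0.0993.

0.0993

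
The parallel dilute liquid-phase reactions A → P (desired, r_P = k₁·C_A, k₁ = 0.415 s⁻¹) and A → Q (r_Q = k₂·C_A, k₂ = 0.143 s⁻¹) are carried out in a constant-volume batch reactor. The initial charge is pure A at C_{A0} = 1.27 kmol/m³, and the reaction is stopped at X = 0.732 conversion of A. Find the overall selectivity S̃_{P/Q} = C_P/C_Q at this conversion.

C_A = C_{A0}(1−X) = 0.3404 kmol/m³.
Both paths are first order in A, so the instantaneous fraction to P is constant: dC_P/d(−C_A) = k₁/(k₁+k₂) = 0.7437.
C_P = 0.7437·(C_{A0}−C_A) = 0.7437×0.9296 = 0.691 kmol/m³.
C_Q = (C_{A0}−C_A)−C_P = 0.2382 kmol/m³; S̃_{P/Q} = 0.6914/0.2382 = 2.90.

2.90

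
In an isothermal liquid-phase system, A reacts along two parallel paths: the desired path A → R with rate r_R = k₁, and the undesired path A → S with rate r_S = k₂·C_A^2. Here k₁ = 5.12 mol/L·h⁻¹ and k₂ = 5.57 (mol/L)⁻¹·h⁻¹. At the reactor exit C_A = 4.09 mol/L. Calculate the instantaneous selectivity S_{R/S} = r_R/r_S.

0.0550

S_{R/S} = r_R/r_S = (k₁)/(k₂·C_A^2) = (k₁/k₂)·C_A^-2.
= (5.12) / (5.57×4.090^2) = 5.120/93.18 = 0.0550.
The undesired path is higher order in A, so low C_A (CSTR or dilute feed) favours R.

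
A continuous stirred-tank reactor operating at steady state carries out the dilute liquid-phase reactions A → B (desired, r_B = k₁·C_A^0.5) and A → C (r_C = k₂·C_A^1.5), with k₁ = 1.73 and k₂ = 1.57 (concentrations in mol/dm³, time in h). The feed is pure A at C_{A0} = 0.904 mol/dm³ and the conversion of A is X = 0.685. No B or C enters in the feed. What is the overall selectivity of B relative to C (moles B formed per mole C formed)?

Exit C_A = C_{A0}(1−X) = 0.904×0.315 = 0.2848 mol/dm³.
In a CSTR the entire volume is at exit conditions, so r_B = 1.73×0.2848^0.5 = 0.9232 and r_C = 1.57×0.2848^1.5 = 0.2386.
Overall selectivity = C_B/C_C = r_Bτ/(r_Cτ) = r_B/r_C = 3.87.

3.87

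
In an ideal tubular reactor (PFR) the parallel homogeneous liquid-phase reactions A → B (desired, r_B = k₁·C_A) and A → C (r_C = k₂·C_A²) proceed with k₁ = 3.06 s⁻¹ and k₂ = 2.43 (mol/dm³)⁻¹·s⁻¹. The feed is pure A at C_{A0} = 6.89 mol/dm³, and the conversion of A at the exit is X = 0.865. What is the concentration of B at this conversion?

1.66 mol/dm³

C_A = C_{A0}(1−X) = 0.9302 mol/dm³.
Along a PFR/batch, dC_B/dC_A = −r_B/(r_B+r_C) = −k₁/(k₁+k₂·C_A).
Integrating from C_{A0} to C_A: C_B = (3.06/2.43)·ln[(3.06+2.43·6.89)/(3.06+2.43·0.930)] = 1.259·ln(19.80/5.320) = 1.655 mol/dm³.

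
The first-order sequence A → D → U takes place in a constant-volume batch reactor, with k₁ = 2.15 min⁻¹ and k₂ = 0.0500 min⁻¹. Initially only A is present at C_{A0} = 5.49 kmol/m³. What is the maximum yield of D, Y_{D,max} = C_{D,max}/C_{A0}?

0.914

For a first-order series the maximum intermediate yield is C_{D,max}/C_{A0} = (k₁/k₂)^[k₂/(k₂−k₁)].
= (2.15/0.0500)^(0.0500/(0.0500−2.15)) = (43.00)^(-0.02381) = 0.9143.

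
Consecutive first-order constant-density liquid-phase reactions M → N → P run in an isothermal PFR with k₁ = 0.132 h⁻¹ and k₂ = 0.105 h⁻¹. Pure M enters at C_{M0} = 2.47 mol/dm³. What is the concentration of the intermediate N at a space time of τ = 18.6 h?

0.676 mol/dm³

The intermediate concentration in a first-order A→B→C sequence is C_N = k₁C_{M0}(e^(−k₁τ) − e^(−k₂τ))/(k₂−k₁).
e^(−k₁τ) = e^(−0.132×18.6) = e^(−2.455) = 0.08585; e^(−k₂τ) = e^(−1.953) = 0.1418.
C_N = 0.132×2.47/(0.105−0.132) × (0.08585−0.1418) = (-12.08)×(-0.05600) = 0.6763 mol/dm³.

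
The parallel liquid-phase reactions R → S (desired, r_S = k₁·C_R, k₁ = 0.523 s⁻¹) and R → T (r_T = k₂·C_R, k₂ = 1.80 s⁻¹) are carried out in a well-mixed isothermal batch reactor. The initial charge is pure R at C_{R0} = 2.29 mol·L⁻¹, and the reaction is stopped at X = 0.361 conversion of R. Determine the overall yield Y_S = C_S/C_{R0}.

C_R = C_{R0}(1−X) = 1.463 mol·L⁻¹.
Both paths are first order in R, so the instantaneous fraction to S is constant: dC_S/d(−C_R) = k₁/(k₁+k₂) = 0.2251.
C_S = 0.2251·(C_{R0}−C_R) = 0.2251×0.8267 = 0.186 mol·L⁻¹.
Y_S = C_S/C_{R0} = 0.1861/2.29 = 0.0813.

0.0813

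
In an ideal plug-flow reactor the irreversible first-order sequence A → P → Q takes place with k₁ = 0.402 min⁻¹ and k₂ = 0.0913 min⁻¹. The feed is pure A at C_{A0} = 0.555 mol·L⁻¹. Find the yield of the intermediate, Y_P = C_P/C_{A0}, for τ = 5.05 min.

0.646

The intermediate concentration in a first-order A→B→C sequence is C_P = k₁C_{A0}(e^(−k₁τ) − e^(−k₂τ))/(k₂−k₁).
e^(−k₁τ) = e^(−0.402×5.05) = e^(−2.030) = 0.1313; e^(−k₂τ) = e^(−0.4611) = 0.6306.
C_P = 0.402×0.555/(0.0913−0.402) × (0.1313−0.6306) = (-0.7181)×(-0.4993) = 0.3585 mol·L⁻¹.
Y_P = C_P/C_{A0} = 0.3585/0.555 = 0.646.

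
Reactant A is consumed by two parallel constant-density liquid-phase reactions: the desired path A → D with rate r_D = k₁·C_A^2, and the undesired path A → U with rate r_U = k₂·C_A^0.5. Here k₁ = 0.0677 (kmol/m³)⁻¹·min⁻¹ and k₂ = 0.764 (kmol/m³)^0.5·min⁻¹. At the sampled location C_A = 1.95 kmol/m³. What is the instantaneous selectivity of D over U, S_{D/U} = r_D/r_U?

0.241

S_{D/U} = r_D/r_U = (k₁·C_A^2)/(k₂·C_A^0.5) = (k₁/k₂)·C_A^1.5.
= (0.0677×1.950^2) / (0.764×1.950^0.5) = 0.2574/1.067 = 0.241.
Since the desired path is higher order in A, keeping C_A high (PFR or concentrated feed) favours D.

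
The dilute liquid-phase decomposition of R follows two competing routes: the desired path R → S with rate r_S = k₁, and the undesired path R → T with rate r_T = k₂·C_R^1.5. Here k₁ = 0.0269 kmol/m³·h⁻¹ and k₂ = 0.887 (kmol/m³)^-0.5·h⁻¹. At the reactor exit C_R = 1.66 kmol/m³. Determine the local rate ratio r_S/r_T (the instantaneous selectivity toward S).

S_{S/T} = r_S/r_T = (k₁)/(k₂·C_R^1.5) = (k₁/k₂)·C_R^-1.5.
= (0.0269) / (0.887×1.660^1.5) = 0.02690/1.897 = 0.0142.
The undesired path is higher order in R, so low C_R (CSTR or dilute feed) favours S.

0.0142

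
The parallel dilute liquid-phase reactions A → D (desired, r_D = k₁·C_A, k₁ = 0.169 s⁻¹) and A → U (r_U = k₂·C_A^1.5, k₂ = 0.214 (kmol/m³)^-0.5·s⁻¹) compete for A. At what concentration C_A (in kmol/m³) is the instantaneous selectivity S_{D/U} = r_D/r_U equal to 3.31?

S_{D/U} = (k₁/k₂)·C_A^-0.5 ⇒ C_A = (S·k₂/k₁)^(-2).
= (3.31×0.214/0.169)^(-2) = (4.191)^(-2) = 0.0569 kmol/m³.

0.0569 kmol/m³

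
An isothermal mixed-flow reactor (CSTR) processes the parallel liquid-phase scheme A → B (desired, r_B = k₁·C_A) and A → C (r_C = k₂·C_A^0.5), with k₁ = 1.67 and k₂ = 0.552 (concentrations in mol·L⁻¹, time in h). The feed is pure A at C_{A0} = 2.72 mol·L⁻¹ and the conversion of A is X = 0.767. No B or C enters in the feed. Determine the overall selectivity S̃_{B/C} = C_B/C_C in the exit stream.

Exit C_A = C_{A0}(1−X) = 2.72×0.233 = 0.6338 mol·L⁻¹.
Rates in a CSTR are evaluated at the outlet concentration: r_B = 1.67×0.6338 = 1.058, r_C = 0.552×0.6338^0.5 = 0.4394.
Overall selectivity = C_B/C_C = r_Bτ/(r_Cτ) = r_B/r_C = 2.41.

2.41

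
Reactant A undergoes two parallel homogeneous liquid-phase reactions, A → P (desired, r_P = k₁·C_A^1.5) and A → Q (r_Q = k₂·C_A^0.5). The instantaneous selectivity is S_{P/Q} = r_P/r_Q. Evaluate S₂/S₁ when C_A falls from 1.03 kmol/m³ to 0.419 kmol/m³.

S_{P/Q} = (k₁/k₂)·C_A, so S₂/S₁ = (C_{A,2}/C_{A,1}).
= 0.419/1.03 = 0.407.
Selectivity toward P falls as C_A falls — high-concentration operation is favoured.

0.407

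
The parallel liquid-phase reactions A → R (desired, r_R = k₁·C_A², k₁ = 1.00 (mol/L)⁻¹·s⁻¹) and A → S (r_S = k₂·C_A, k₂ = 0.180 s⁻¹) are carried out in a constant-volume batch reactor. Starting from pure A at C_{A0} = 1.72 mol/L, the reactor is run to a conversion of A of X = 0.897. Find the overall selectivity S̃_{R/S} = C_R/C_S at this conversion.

4.13

C_A = C_{A0}(1−X) = 0.1772 mol/L.
Along a PFR/batch, dC_S/dC_A = −r_S/(r_R+r_S) = −k₂/(k₂+k₁·C_A).
Integrating from C_{A0} to C_A: C_S = (0.180/1.00)·ln[(0.180+1.00·1.72)/(0.180+1.00·0.177)] = 0.1800·ln(1.900/0.3572) = 0.3009 mol/L.
Then C_R = (C_{A0}−C_A) − C_S = 1.543 − 0.3009 = 1.242 mol/L.
S̃_{R/S} = C_R/C_S = 1.242/0.3009 = 4.13.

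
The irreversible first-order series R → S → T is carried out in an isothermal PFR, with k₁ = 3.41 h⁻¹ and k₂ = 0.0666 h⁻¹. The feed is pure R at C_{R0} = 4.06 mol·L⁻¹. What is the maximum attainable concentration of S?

3.75 mol·L⁻¹

At the optimum, C_{S,max}/C_{R0} = (k₁/k₂)^[k₂/(k₂−k₁)].
= (3.41/0.0666)^(0.0666/(0.0666−3.41)) = (51.20)^(-0.01992) = 0.9246.
C_{S,max} = 0.9246×4.06 = 3.75 mol·L⁻¹.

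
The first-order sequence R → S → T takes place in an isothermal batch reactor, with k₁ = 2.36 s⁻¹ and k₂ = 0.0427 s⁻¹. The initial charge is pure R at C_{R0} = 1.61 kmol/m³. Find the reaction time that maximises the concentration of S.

1.73 s

For first-order series the maximum of C_S occurs at t_opt = ln(k₂/k₁)/(k₂−k₁).
= ln(0.0427/2.36)/(0.0427−2.36) = ln(0.01809)/-2.317 = -4.012/-2.317 = 1.73 s.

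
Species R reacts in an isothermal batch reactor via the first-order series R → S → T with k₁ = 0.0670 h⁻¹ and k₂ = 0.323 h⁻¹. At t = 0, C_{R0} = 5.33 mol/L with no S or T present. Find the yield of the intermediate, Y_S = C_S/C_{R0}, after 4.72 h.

The intermediate concentration in a first-order A→B→C sequence is C_S = k₁C_{R0}(e^(−k₁t) − e^(−k₂t))/(k₂−k₁).
e^(−k₁t) = e^(−0.0670×4.72) = e^(−0.3162) = 0.7289; e^(−k₂t) = e^(−1.525) = 0.2177.
C_S = 0.0670×5.33/(0.323−0.0670) × (0.7289−0.2177) = 1.395×0.5112 = 0.7131 mol/L.
Y_S = C_S/C_{R0} = 0.7131/5.33 = 0.134.

0.134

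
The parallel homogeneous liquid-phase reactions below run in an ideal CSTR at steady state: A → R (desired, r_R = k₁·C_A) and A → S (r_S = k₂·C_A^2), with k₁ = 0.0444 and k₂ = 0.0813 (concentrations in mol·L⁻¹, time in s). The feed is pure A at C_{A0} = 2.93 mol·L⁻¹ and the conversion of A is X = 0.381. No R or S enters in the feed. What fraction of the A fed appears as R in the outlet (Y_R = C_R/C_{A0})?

0.0882

Exit C_A = C_{A0}(1−X) = 2.93×0.619 = 1.814 mol·L⁻¹.
A CSTR operates uniformly at the exit composition, giving r_R = 0.08053 and r_S = 0.2674 (each k·C_A^n at C_A = 1.814).
Fraction of consumed A going to R: r_R/(r_R+r_S) = 0.2314.
C_R = 0.2314·C_{A0}·X = 0.2314×2.93×0.381 = 0.258 mol·L⁻¹; Y_R = C_R/C_{A0} = 0.0882.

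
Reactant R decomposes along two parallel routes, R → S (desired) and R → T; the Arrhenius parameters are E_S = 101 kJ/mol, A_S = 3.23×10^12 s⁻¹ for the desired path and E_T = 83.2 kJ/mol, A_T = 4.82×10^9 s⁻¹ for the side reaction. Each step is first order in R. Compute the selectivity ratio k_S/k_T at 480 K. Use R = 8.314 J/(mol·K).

k_S/k_T = (A_S/A_T)·exp[−(E_S−E_T)/(RT)] = (A_S/A_T)·exp[(E_T−E_S)/(RT)].
(E_T−E_S)/(RT) = (83.2−101)×10³/(8.314×480) = -17800/3991 = -4.460.
k_S/k_T = (3.23×10^12/4.82×10^9)·exp(-4.460) = 670.1 × 0.01156 = 7.75.

7.75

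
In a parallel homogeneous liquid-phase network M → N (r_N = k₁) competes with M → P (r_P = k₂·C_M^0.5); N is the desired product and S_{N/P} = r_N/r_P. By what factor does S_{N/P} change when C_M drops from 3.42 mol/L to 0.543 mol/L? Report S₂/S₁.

S_{N/P} = (k₁/k₂)·C_M^-0.5, so S₂/S₁ = (C_{M,2}/C_{M,1})^-0.5.
= (0.543/3.42)^(-0.5) = (0.1588)^(-0.5) = 2.51.

2.51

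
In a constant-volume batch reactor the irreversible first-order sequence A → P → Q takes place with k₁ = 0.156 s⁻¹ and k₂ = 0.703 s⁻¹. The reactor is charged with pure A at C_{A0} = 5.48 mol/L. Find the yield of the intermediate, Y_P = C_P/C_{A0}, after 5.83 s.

0.110

For first-order series with pure A initially, C_P(t) = k₁C_{A0}/(k₂−k₁)·(e^(−k₁t) − e^(−k₂t)).
e^(−k₁t) = e^(−0.156×5.83) = e^(−0.9095) = 0.4027; e^(−k₂t) = e^(−4.098) = 0.01660.
C_P = 0.156×5.48/(0.703−0.156) × (0.4027−0.01660) = 1.563×0.3861 = 0.6035 mol/L.
Y_P = C_P/C_{A0} = 0.6035/5.48 = 0.110.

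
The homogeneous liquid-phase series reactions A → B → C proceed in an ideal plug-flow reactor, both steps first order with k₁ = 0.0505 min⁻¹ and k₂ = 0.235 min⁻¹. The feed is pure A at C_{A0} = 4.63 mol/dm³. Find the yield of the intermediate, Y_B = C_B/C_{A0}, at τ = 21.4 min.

The intermediate concentration in a first-order A→B→C sequence is C_B = k₁C_{A0}(e^(−k₁τ) − e^(−k₂τ))/(k₂−k₁).
e^(−k₁τ) = e^(−0.0505×21.4) = e^(−1.081) = 0.3394; e^(−k₂τ) = e^(−5.029) = 0.006545.
C_B = 0.0505×4.63/(0.235−0.0505) × (0.3394−0.006545) = 1.267×0.3328 = 0.4218 mol/dm³.
Y_B = C_B/C_{A0} = 0.4218/4.63 = 0.0911.

0.0911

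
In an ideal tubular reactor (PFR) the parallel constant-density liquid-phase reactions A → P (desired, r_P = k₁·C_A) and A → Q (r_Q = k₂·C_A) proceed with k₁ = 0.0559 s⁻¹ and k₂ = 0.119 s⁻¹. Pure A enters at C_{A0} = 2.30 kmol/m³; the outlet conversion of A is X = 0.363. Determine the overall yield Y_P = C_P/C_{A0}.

0.116

C_A = C_{A0}(1−X) = 1.465 kmol/m³.
Both paths are first order in A, so the instantaneous fraction to P is constant: dC_P/d(−C_A) = k₁/(k₁+k₂) = 0.3196.
C_P = 0.3196·(C_{A0}−C_A) = 0.3196×0.8349 = 0.267 kmol/m³.
Y_P = C_P/C_{A0} = 0.2668/2.30 = 0.116.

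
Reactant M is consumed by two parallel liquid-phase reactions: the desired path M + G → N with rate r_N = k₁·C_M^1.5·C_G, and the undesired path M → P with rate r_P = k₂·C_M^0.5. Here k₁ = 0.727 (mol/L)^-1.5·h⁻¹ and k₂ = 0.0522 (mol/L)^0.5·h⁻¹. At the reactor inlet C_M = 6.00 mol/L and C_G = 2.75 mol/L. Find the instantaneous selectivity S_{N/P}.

230

S_{N/P} = r_N/r_P = (k₁·C_M^1.5·C_G)/(k₂·C_M^0.5) = (k₁/k₂)·C_M·C_G.
= (0.727×6.000^1.5×2.750) / (0.0522×6.000^0.5) = 29.38/0.1279 = 230.
Since the desired path is higher order in M, keeping C_M high (PFR or concentrated feed) favours N.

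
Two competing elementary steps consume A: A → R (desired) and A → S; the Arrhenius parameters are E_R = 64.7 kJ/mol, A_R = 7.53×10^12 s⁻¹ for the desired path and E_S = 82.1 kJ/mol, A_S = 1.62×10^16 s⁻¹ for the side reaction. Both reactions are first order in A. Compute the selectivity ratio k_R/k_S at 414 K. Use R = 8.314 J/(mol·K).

0.0729

With equal orders, S_{R/S} = k_R/k_S = (A_R/A_S)·exp[(E_S−E_R)/(RT)].
(E_S−E_R)/(RT) = (82.1−64.7)×10³/(8.314×414) = 17400/3442 = 5.055.
k_R/k_S = (7.53×10^12/1.62×10^16)·exp(5.055) = 4.648×10^-4 × 156.8 = 0.0729.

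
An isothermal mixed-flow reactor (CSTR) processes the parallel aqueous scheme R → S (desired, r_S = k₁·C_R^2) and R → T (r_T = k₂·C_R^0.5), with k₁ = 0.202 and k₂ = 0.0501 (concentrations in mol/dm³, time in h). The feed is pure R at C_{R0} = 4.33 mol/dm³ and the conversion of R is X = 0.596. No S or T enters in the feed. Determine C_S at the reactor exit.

2.33 mol/dm³

Exit C_R = C_{R0}(1−X) = 4.33×0.404 = 1.749 mol/dm³.
Rates in a CSTR are evaluated at the outlet concentration: r_S = 0.202×1.749^2 = 0.6181, r_T = 0.0501×1.749^0.5 = 0.06626.
Fraction of consumed R going to S: r_S/(r_S+r_T) = 0.9032.
C_S = 0.9032·C_{R0}·X = 0.9032×4.33×0.596 = 2.33 mol/dm³.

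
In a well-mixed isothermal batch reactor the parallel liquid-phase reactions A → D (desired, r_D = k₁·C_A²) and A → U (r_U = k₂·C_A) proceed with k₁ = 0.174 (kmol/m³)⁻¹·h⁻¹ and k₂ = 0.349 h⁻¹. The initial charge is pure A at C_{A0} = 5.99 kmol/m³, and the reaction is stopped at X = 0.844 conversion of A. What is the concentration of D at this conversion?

C_A = C_{A0}(1−X) = 0.9344 kmol/m³.
Along a PFR/batch, dC_U/dC_A = −r_U/(r_D+r_U) = −k₂/(k₂+k₁·C_A).
Integrating from C_{A0} to C_A: C_U = (0.349/0.174)·ln[(0.349+0.174·5.99)/(0.349+0.174·0.934)] = 2.006·ln(1.391/0.5116) = 2.007 kmol/m³.
Then C_D = (C_{A0}−C_A) − C_U = 5.056 − 2.007 = 3.049 kmol/m³.

3.05 kmol/m³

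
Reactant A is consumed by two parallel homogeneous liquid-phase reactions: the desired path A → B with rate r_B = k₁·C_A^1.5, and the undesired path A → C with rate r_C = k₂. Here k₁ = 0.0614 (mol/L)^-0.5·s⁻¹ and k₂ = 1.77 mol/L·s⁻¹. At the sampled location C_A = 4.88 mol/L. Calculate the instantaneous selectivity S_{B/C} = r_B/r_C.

0.374

S_{B/C} = r_B/r_C = (k₁·C_A^1.5)/(k₂) = (k₁/k₂)·C_A^1.5.
= (0.0614×4.880^1.5) / (1.77) = 0.6619/1.770 = 0.374.
Since the desired path is higher order in A, keeping C_A high (PFR or concentrated feed) favours B.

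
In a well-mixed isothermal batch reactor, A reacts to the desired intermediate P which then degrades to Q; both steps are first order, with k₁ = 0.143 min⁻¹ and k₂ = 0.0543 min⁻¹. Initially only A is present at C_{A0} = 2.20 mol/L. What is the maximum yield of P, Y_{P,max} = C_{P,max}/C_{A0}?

0.553

Evaluating C_P at t_opt = ln(k₂/k₁)/(k₂−k₁) gives C_{P,max}/C_{A0} = (k₁/k₂)^[k₂/(k₂−k₁)].
= (0.143/0.0543)^(0.0543/(0.0543−0.143)) = (2.634)^(-0.6122) = 0.5528.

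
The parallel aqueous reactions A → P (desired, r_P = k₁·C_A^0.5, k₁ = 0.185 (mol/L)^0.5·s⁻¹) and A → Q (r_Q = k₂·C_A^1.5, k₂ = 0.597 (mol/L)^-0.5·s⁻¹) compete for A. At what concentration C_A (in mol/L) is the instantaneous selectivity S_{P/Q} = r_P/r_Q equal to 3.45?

S_{P/Q} = (k₁/k₂)·C_A⁻¹ ⇒ C_A = (S·k₂/k₁)^(-1).
= (3.45×0.597/0.185)^(-1) = (11.13)^(-1) = 0.0898 mol/L.

0.0898 mol/L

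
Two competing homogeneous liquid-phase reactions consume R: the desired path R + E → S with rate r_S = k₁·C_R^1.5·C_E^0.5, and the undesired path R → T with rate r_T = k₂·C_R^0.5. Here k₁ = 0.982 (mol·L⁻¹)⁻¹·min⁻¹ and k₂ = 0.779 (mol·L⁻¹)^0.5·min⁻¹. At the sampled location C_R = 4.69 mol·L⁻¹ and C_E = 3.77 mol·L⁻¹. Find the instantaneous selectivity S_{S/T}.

S_{S/T} = r_S/r_T = (k₁·C_R^1.5·C_E^0.5)/(k₂·C_R^0.5) = (k₁/k₂)·C_R·C_E^0.5.
= (0.982×4.690^1.5×3.770^0.5) / (0.779×4.690^0.5) = 19.37/1.687 = 11.5.

11.5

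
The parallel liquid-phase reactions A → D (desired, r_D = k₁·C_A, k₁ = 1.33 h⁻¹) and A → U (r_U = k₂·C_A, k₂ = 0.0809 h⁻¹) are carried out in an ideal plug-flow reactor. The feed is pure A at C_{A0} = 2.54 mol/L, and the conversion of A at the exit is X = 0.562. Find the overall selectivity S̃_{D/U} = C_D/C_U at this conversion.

16.4

C_A = C_{A0}(1−X) = 1.113 mol/L.
Both paths are first order in A, so the instantaneous fraction to D is constant: dC_D/d(−C_A) = k₁/(k₁+k₂) = 0.9427.
C_D = 0.9427·(C_{A0}−C_A) = 0.9427×1.427 = 1.35 mol/L.
C_U = (C_{A0}−C_A)−C_D = 0.08185 mol/L; S̃_{D/U} = 1.346/0.08185 = 16.4.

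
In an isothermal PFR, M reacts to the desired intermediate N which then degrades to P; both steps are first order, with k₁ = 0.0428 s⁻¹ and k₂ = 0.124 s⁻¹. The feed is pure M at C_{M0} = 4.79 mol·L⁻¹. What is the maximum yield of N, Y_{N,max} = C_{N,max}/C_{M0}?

0.197

At the optimum, C_{N,max}/C_{M0} = (k₁/k₂)^[k₂/(k₂−k₁)].
= (0.0428/0.124)^(0.124/(0.124−0.0428)) = (0.3452)^(1.527) = 0.1970.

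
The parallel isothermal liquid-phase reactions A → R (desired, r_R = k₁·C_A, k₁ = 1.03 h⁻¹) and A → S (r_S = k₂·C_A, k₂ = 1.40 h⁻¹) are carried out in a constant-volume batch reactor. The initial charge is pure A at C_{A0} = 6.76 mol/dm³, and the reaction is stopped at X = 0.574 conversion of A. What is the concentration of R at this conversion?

1.64 mol/dm³

C_A = C_{A0}(1−X) = 2.880 mol/dm³.
Both paths are first order in A, so the instantaneous fraction to R is constant: dC_R/d(−C_A) = k₁/(k₁+k₂) = 0.4239.
C_R = 0.4239·(C_{A0}−C_A) = 0.4239×3.880 = 1.64 mol/dm³.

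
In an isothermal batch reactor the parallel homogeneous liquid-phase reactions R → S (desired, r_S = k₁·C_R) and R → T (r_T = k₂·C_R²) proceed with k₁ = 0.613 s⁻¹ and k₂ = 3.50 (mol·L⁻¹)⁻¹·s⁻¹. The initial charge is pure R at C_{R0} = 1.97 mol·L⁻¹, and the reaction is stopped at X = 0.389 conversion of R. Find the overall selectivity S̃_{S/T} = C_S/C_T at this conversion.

0.112

C_R = C_{R0}(1−X) = 1.204 mol·L⁻¹.
Along a PFR/batch, dC_S/dC_R = −r_S/(r_S+r_T) = −k₁/(k₁+k₂·C_R).
Integrating from C_{R0} to C_R: C_S = (0.613/3.50)·ln[(0.613+3.50·1.97)/(0.613+3.50·1.20)] = 0.1751·ln(7.508/4.826) = 0.07741 mol·L⁻¹.
C_T = (C_{R0}−C_R)−C_S = 0.6889 mol·L⁻¹; S̃_{S/T} = 0.07741/0.6889 = 0.112.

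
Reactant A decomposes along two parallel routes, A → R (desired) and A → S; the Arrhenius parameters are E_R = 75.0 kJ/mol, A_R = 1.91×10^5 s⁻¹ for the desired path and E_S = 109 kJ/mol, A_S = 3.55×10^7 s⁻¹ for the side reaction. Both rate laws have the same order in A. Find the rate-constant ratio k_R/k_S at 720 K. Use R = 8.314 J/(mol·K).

k_R/k_S = (A_R/A_S)·exp[−(E_R−E_S)/(RT)] = (A_R/A_S)·exp[(E_S−E_R)/(RT)].
(E_S−E_R)/(RT) = (109−75.0)×10³/(8.314×720) = 34000/5986 = 5.680.
k_R/k_S = (1.91×10^5/3.55×10^7)·exp(5.680) = 0.005380 × 292.9 = 1.58.

1.58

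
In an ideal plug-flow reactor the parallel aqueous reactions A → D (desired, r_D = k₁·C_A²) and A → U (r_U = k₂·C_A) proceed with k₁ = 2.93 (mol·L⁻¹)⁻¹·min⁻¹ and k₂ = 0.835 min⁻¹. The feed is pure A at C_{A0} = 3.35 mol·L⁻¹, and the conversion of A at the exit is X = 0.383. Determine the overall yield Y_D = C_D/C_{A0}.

C_A = C_{A0}(1−X) = 2.067 mol·L⁻¹.
Along a PFR/batch, dC_U/dC_A = −r_U/(r_D+r_U) = −k₂/(k₂+k₁·C_A).
Integrating from C_{A0} to C_A: C_U = (0.835/2.93)·ln[(0.835+2.93·3.35)/(0.835+2.93·2.07)] = 0.2850·ln(10.65/6.891) = 0.1241 mol·L⁻¹.
Then C_D = (C_{A0}−C_A) − C_U = 1.283 − 0.1241 = 1.159 mol·L⁻¹.
Y_D = C_D/C_{A0} = 1.159/3.35 = 0.346.

0.346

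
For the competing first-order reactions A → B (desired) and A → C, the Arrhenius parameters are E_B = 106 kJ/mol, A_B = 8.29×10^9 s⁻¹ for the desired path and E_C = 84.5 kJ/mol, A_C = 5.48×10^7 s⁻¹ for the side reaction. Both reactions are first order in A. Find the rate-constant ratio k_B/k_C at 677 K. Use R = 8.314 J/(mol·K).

With equal orders, S_{B/C} = k_B/k_C = (A_B/A_C)·exp[(E_C−E_B)/(RT)].
(E_C−E_B)/(RT) = (84.5−106)×10³/(8.314×677) = -21500/5629 = -3.820.
k_B/k_C = (8.29×10^9/5.48×10^7)·exp(-3.820) = 151.3 × 0.02193 = 3.32.
Since E_B > E_C, raising the temperature improves selectivity toward B.

3.32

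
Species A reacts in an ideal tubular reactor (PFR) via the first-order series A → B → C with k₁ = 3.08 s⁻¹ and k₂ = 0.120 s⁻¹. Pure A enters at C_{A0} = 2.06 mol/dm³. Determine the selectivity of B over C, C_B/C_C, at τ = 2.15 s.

4.09

The intermediate concentration in a first-order A→B→C sequence is C_B = k₁C_{A0}(e^(−k₁τ) − e^(−k₂τ))/(k₂−k₁).
e^(−k₁τ) = e^(−3.08×2.15) = e^(−6.622) = 0.001331; e^(−k₂τ) = e^(−0.2580) = 0.7726.
C_B = 3.08×2.06/(0.120−3.08) × (0.001331−0.7726) = (-2.144)×(-0.7713) = 1.653 mol/dm³.
C_A = C_{A0}e^(−k₁τ) = 0.002741 mol/dm³, so C_C = C_{A0}−C_A−C_B = 0.4040 mol/dm³; C_B/C_C = 4.09.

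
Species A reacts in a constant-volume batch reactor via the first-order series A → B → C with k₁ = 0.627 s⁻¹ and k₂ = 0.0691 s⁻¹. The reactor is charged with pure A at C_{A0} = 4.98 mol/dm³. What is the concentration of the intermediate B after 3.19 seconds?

3.73 mol/dm³

Solving the coupled first-order balances gives C_B(t) = [k₁/(k₂−k₁)]·C_{A0}·(e^(−k₁t) − e^(−k₂t)).
e^(−k₁t) = e^(−0.627×3.19) = e^(−2.000) = 0.1353; e^(−k₂t) = e^(−0.2204) = 0.8022.
C_B = 0.627×4.98/(0.0691−0.627) × (0.1353−0.8022) = (-5.597)×(-0.6669) = 3.732 mol/dm³.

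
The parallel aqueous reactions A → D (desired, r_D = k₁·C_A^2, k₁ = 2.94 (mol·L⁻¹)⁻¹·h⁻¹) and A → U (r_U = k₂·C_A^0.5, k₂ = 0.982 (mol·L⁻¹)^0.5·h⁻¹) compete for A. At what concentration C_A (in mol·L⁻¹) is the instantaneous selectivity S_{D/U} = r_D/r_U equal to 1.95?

S_{D/U} = (k₁/k₂)·C_A^1.5 ⇒ C_A = (S·k₂/k₁)^(1/1.5).
= (1.95×0.982/2.94)^(0.6667) = (0.6513)^(0.6667) = 0.751 mol·L⁻¹.

0.751 mol·L⁻¹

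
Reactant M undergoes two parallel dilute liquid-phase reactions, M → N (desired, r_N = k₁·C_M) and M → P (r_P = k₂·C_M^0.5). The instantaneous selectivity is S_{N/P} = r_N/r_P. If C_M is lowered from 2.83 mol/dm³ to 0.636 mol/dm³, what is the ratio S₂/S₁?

S_{N/P} = (k₁/k₂)·C_M^0.5, so S₂/S₁ = (C_{M,2}/C_{M,1})^0.5.
= (0.636/2.83)^0.5 = (0.2247)^0.5 = 0.474.

0.474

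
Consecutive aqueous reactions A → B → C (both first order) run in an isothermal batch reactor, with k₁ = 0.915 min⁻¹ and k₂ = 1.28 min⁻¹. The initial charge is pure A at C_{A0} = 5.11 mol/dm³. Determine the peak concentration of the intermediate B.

Evaluating C_B at t_opt = ln(k₂/k₁)/(k₂−k₁) gives C_{B,max}/C_{A0} = (k₁/k₂)^[k₂/(k₂−k₁)].
= (0.915/1.28)^(1.28/(1.28−0.915)) = (0.7148)^(3.507) = 0.3081.
C_{B,max} = 0.3081×5.11 = 1.57 mol/dm³.

1.57 mol/dm³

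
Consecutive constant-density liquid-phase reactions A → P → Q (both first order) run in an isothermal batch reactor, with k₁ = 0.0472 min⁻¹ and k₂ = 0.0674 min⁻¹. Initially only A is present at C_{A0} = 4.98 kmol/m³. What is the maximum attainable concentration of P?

At the optimum, C_{P,max}/C_{A0} = (k₁/k₂)^[k₂/(k₂−k₁)].
= (0.0472/0.0674)^(0.0674/(0.0674−0.0472)) = (0.7003)^(3.337) = 0.3046.
C_{P,max} = 0.3046×4.98 = 1.52 kmol/m³.

1.52 kmol/m³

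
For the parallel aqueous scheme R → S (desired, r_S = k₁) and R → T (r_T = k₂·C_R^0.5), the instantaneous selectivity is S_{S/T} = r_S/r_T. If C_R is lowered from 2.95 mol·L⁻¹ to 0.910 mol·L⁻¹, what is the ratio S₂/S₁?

S_{S/T} = (k₁/k₂)·C_R^-0.5, so S₂/S₁ = (C_{R,2}/C_{R,1})^-0.5.
= (0.910/2.95)^(-0.5) = (0.3085)^(-0.5) = 1.80.
Selectivity toward S rises as C_R falls — low-concentration operation is favoured.

1.80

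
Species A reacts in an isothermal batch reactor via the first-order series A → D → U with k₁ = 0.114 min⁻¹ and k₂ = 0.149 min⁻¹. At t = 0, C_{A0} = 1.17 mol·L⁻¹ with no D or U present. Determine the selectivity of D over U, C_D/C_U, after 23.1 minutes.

The intermediate concentration in a first-order A→B→C sequence is C_D = k₁C_{A0}(e^(−k₁t) − e^(−k₂t))/(k₂−k₁).
e^(−k₁t) = e^(−0.114×23.1) = e^(−2.633) = 0.07183; e^(−k₂t) = e^(−3.442) = 0.03200.
C_D = 0.114×1.17/(0.149−0.114) × (0.07183−0.03200) = 3.811×0.03983 = 0.1518 mol·L⁻¹.
C_A = C_{A0}e^(−k₁t) = 0.08405 mol·L⁻¹, so C_U = C_{A0}−C_A−C_D = 0.9342 mol·L⁻¹; C_D/C_U = 0.162.

0.162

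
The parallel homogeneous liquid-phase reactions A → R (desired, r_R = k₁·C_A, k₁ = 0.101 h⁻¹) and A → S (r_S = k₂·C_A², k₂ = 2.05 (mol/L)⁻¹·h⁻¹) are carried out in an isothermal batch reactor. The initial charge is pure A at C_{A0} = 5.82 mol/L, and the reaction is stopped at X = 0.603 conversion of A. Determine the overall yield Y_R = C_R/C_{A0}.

0.00771

C_A = C_{A0}(1−X) = 2.311 mol/L.
Along a PFR/batch, dC_R/dC_A = −r_R/(r_R+r_S) = −k₁/(k₁+k₂·C_A).
Integrating from C_{A0} to C_A: C_R = (0.101/2.05)·ln[(0.101+2.05·5.82)/(0.101+2.05·2.31)] = 0.04927·ln(12.03/4.838) = 0.04489 mol/L.
Y_R = C_R/C_{A0} = 0.04489/5.82 = 0.00771.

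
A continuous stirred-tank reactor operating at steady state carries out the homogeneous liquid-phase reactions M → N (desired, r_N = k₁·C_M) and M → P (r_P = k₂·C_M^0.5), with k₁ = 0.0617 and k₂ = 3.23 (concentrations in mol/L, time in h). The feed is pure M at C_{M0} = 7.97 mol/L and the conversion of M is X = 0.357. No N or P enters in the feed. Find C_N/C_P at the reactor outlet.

Exit C_M = C_{M0}(1−X) = 7.97×0.643 = 5.125 mol/L.
In a CSTR the entire volume is at exit conditions, so r_N = 0.0617×5.125 = 0.3162 and r_P = 3.23×5.125^0.5 = 7.312.
Overall selectivity = C_N/C_P = r_Nτ/(r_Pτ) = r_N/r_P = 0.0432.

0.0432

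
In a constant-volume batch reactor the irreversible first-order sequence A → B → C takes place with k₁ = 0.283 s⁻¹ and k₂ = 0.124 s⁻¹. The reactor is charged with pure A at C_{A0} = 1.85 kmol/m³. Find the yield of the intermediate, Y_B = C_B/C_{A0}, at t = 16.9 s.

Solving the coupled first-order balances gives C_B(t) = [k₁/(k₂−k₁)]·C_{A0}·(e^(−k₁t) − e^(−k₂t)).
e^(−k₁t) = e^(−0.283×16.9) = e^(−4.783) = 0.008373; e^(−k₂t) = e^(−2.096) = 0.1230.
C_B = 0.283×1.85/(0.124−0.283) × (0.008373−0.1230) = (-3.293)×(-0.1146) = 0.3774 kmol/m³.
Y_B = C_B/C_{A0} = 0.3774/1.85 = 0.204.

0.204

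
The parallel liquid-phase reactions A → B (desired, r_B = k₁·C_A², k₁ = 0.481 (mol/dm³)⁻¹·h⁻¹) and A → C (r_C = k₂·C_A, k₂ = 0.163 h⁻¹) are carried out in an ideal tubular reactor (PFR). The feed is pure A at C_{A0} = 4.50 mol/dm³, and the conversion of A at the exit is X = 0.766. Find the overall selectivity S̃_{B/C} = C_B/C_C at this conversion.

C_A = C_{A0}(1−X) = 1.053 mol/dm³.
Along a PFR/batch, dC_C/dC_A = −r_C/(r_B+r_C) = −k₂/(k₂+k₁·C_A).
Integrating from C_{A0} to C_A: C_C = (0.163/0.481)·ln[(0.163+0.481·4.50)/(0.163+0.481·1.05)] = 0.3389·ln(2.327/0.6695) = 0.4223 mol/dm³.
Then C_B = (C_{A0}−C_A) − C_C = 3.447 − 0.4223 = 3.025 mol/dm³.
S̃_{B/C} = C_B/C_C = 3.025/0.4223 = 7.16.

7.16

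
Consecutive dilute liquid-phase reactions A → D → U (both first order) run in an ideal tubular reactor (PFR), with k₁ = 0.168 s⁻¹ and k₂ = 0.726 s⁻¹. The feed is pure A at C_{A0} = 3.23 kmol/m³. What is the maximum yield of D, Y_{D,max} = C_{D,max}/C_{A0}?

0.149

At the optimum, C_{D,max}/C_{A0} = (k₁/k₂)^[k₂/(k₂−k₁)].
= (0.168/0.726)^(0.726/(0.726−0.168)) = (0.2314)^(1.301) = 0.1489.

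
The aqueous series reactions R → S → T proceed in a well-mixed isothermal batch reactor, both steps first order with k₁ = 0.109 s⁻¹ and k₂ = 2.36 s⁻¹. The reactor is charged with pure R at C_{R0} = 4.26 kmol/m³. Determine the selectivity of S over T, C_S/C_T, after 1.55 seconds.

The intermediate concentration in a first-order A→B→C sequence is C_S = k₁C_{R0}(e^(−k₁t) − e^(−k₂t))/(k₂−k₁).
e^(−k₁t) = e^(−0.109×1.55) = e^(−0.1690) = 0.8446; e^(−k₂t) = e^(−3.658) = 0.02578.
C_S = 0.109×4.26/(2.36−0.109) × (0.8446−0.02578) = 0.2063×0.8188 = 0.1689 kmol/m³.
C_R = C_{R0}e^(−k₁t) = 3.598 kmol/m³, so C_T = C_{R0}−C_R−C_S = 0.4933 kmol/m³; C_S/C_T = 0.342.

0.342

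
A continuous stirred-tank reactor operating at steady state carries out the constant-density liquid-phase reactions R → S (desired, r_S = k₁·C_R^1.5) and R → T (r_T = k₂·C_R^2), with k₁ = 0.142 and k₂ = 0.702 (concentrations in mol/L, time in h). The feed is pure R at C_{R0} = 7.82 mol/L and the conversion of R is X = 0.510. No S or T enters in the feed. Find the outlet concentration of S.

0.374 mol/L

Exit C_R = C_{R0}(1−X) = 7.82×0.490 = 3.832 mol/L.
In a CSTR the entire volume is at exit conditions, so r_S = 0.142×3.832^1.5 = 1.065 and r_T = 0.702×3.832^2 = 10.31.
Fraction of consumed R going to S: r_S/(r_S+r_T) = 0.09366.
C_S = 0.09366·C_{R0}·X = 0.09366×7.82×0.510 = 0.374 mol/L.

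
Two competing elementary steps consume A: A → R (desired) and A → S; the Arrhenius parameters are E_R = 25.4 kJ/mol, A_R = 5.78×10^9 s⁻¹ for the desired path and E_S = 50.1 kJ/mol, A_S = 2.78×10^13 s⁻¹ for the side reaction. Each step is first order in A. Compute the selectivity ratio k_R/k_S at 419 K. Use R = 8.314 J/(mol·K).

0.250

With equal orders, S_{R/S} = k_R/k_S = (A_R/A_S)·exp[(E_S−E_R)/(RT)].
(E_S−E_R)/(RT) = (50.1−25.4)×10³/(8.314×419) = 24700/3484 = 7.090.
k_R/k_S = (5.78×10^9/2.78×10^13)·exp(7.090) = 2.079×10^-4 × 1200 = 0.250.
Since E_R < E_S, lowering the temperature improves selectivity toward R.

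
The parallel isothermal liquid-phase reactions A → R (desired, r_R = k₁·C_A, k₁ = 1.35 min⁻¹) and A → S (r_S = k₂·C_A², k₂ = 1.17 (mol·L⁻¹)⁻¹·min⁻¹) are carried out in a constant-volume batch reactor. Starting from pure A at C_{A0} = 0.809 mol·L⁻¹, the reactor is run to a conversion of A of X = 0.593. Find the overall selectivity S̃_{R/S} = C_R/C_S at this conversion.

C_A = C_{A0}(1−X) = 0.3293 mol·L⁻¹.
Along a PFR/batch, dC_R/dC_A = −r_R/(r_R+r_S) = −k₁/(k₁+k₂·C_A).
Integrating from C_{A0} to C_A: C_R = (1.35/1.17)·ln[(1.35+1.17·0.809)/(1.35+1.17·0.329)] = 1.154·ln(2.297/1.735) = 0.3234 mol·L⁻¹.
C_S = (C_{A0}−C_A)−C_R = 0.1564 mol·L⁻¹; S̃_{R/S} = 0.3234/0.1564 = 2.07.

2.07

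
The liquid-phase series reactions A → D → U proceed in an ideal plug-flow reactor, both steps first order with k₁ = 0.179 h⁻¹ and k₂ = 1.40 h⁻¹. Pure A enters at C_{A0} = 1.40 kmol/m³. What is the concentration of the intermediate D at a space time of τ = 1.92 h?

Solving the coupled first-order balances gives C_D(τ) = [k₁/(k₂−k₁)]·C_{A0}·(e^(−k₁τ) − e^(−k₂τ)).
e^(−k₁τ) = e^(−0.179×1.92) = e^(−0.3437) = 0.7092; e^(−k₂τ) = e^(−2.688) = 0.06802.
C_D = 0.179×1.40/(1.40−0.179) × (0.7092−0.06802) = 0.2052×0.6411 = 0.1316 kmol/m³.

0.132 kmol/m³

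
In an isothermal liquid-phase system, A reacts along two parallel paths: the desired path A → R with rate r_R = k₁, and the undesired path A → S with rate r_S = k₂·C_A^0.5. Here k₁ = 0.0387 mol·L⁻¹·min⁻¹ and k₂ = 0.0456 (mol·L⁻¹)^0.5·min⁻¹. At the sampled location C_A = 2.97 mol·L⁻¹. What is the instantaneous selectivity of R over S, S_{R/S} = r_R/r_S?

S_{R/S} = r_R/r_S = (k₁)/(k₂·C_A^0.5) = (k₁/k₂)·C_A^-0.5.
= (0.0387) / (0.0456×2.970^0.5) = 0.03870/0.07859 = 0.492.
The undesired path is higher order in A, so low C_A (CSTR or dilute feed) favours R.

0.492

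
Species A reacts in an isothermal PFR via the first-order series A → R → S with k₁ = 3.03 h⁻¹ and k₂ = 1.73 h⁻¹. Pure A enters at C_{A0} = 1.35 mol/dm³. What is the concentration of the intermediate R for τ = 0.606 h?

Solving the coupled first-order balances gives C_R(τ) = [k₁/(k₂−k₁)]·C_{A0}·(e^(−k₁τ) − e^(−k₂τ)).
e^(−k₁τ) = e^(−3.03×0.606) = e^(−1.836) = 0.1594; e^(−k₂τ) = e^(−1.048) = 0.3505.
C_R = 3.03×1.35/(1.73−3.03) × (0.1594−0.3505) = (-3.147)×(-0.1911) = 0.6012 mol/dm³.

0.601 mol/dm³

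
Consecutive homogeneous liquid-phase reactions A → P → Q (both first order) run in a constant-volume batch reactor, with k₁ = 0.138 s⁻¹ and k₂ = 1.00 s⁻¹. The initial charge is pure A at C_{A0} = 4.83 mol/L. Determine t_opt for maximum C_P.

For first-order series the maximum of C_P occurs at t_opt = ln(k₂/k₁)/(k₂−k₁).
= ln(1.00/0.138)/(1.00−0.138) = ln(7.246)/0.8620 = 1.981/0.8620 = 2.30 s.

2.30 s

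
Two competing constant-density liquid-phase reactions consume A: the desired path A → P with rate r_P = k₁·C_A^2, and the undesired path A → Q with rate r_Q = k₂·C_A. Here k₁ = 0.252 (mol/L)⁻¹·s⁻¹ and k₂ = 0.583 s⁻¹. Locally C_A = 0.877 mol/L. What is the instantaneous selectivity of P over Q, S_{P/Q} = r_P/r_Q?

S_{P/Q} = r_P/r_Q = (k₁·C_A^2)/(k₂·C_A) = (k₁/k₂)·C_A.
= (0.252×0.8770^2) / (0.583×0.8770) = 0.1938/0.5113 = 0.379.

0.379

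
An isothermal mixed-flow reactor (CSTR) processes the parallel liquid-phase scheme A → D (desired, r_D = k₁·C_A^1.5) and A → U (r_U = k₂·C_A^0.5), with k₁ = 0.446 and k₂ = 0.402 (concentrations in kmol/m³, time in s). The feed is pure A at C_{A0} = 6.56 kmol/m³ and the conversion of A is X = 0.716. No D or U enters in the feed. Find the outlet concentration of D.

3.17 kmol/m³

Exit C_A = C_{A0}(1−X) = 6.56×0.284 = 1.863 kmol/m³.
Rates in a CSTR are evaluated at the outlet concentration: r_D = 0.446×1.863^1.5 = 1.134, r_U = 0.402×1.863^0.5 = 0.5487.
Fraction of consumed A going to D: r_D/(r_D+r_U) = 0.6739.
C_D = 0.6739·C_{A0}·X = 0.6739×6.56×0.716 = 3.17 kmol/m³.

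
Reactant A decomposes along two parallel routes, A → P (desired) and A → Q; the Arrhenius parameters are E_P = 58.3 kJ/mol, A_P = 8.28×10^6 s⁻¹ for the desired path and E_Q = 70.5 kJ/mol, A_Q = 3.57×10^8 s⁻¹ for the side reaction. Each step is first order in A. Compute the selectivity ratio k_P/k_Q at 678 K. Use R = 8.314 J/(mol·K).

0.202

Since both paths have the same order in A, the concentration cancels and S_{P/Q} = k_P/k_Q = (A_P/A_Q)·exp[(E_Q−E_P)/(RT)].
(E_Q−E_P)/(RT) = (70.5−58.3)×10³/(8.314×678) = 12200/5637 = 2.164.
k_P/k_Q = (8.28×10^6/3.57×10^8)·exp(2.164) = 0.02319 × 8.709 = 0.202.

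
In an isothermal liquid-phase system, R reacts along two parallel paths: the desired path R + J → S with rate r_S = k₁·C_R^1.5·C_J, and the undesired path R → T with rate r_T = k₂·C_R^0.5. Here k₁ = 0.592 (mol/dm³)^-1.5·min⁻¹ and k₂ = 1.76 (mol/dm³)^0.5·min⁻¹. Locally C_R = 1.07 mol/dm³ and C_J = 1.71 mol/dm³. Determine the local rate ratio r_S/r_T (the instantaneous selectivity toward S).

S_{S/T} = r_S/r_T = (k₁·C_R^1.5·C_J)/(k₂·C_R^0.5) = (k₁/k₂)·C_R·C_J.
= (0.592×1.070^1.5×1.710) / (1.76×1.070^0.5) = 1.120/1.821 = 0.615.
Since the desired path is higher order in R, keeping C_R high (PFR or concentrated feed) favours S.

0.615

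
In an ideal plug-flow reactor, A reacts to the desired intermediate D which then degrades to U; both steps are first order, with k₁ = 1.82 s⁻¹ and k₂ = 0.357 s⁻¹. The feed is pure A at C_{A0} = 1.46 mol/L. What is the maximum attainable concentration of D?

For a first-order series the maximum intermediate yield is C_{D,max}/C_{A0} = (k₁/k₂)^[k₂/(k₂−k₁)].
= (1.82/0.357)^(0.357/(0.357−1.82)) = (5.098)^(-0.2440) = 0.6720.
C_{D,max} = 0.6720×1.46 = 0.981 mol/L.

0.981 mol/L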